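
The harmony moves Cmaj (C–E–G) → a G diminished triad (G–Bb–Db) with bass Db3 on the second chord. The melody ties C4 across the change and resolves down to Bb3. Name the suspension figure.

At the second chord the bass is Db3. The suspended C4 lies a seventh above the bass; after resolving down by step to Bb3, the interval above the bass becomes a sixth.
Suspension figures are named by those two intervals: 7–6.

7–6 suspension.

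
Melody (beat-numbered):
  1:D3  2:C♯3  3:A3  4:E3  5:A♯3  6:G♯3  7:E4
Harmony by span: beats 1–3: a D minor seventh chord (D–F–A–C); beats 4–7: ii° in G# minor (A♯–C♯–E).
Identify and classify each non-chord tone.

C♯3 (beat 2) — escape tone; G♯3 (beat 6) — escape tone.

The harmony at that moment is D minor seventh chord (D, F, A, C); C♯3 is not a chord tone.
It is approached by step down from D3 and left by leap up to A3.
Step in, leap out — an escape tone.
The harmony at that moment is A♯ diminished triad (A♯, C♯, E); G♯3 is not a chord tone.
It is approached by step down from A♯3 and left by leap up to E4.
Step in, leap out — an escape tone.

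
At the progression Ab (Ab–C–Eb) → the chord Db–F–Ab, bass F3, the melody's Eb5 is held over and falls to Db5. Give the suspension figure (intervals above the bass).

At the second chord the bass is F3. The suspended Eb5 lies a seventh above the bass; after resolving down by step to Db5, the interval above the bass becomes a sixth.
Suspension figures are named by those two intervals: 7–6.

7–6 suspension.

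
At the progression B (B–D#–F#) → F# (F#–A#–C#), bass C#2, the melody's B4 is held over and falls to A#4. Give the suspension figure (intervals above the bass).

At the second chord the bass is C#2. The suspended B4 lies a seventh above the bass; after resolving down by step to A#4, the interval above the bass becomes a sixth.
Suspension figures are named by those two intervals: 7–6.

7–6 suspension.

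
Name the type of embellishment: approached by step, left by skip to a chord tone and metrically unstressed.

Approach: by step. Departure: by leap. Metric position: weak.
Step in, leap out, from a weak position — an escape tone (échappée). (It is the mirror image of the appoggiatura, which leaps in and steps out on a strong beat.)

Escape tone.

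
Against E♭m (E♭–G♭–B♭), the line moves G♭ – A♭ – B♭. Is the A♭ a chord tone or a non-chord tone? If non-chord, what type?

Non-chord tone — a passing tone.

The harmony at that moment is E♭ minor triad (E♭, G♭, B♭); A♭ is not a chord tone.
It is approached by step up from G♭ and left by step up to B♭.
Step in, step out in the same direction — a passing tone.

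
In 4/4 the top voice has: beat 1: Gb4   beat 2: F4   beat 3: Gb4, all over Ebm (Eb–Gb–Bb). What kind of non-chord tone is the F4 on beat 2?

Lower neighbor tone.

The harmony at that moment is Eb minor triad (Eb, Gb, Bb); F4 is not a chord tone.
It is approached by step down from Gb4 and left by step up to Gb4.
Step away and step back to the same note — a neighbor tone (lower neighbor).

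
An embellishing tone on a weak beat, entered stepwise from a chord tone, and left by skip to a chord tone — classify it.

Escape tone.

Approach: by step. Departure: by leap. Metric position: weak.
Step in, leap out, from a weak position — an escape tone (échappée). (It is the mirror image of the appoggiatura, which leaps in and steps out on a strong beat.)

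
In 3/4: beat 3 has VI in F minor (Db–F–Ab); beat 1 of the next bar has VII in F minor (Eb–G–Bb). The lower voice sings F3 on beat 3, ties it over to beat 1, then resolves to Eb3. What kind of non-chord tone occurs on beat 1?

Suspension.

The harmony at that moment is Eb major triad (Eb, G, Bb); F3 is not a chord tone.
It is held over (the same pitch as the preceding F3) and left by step down to Eb3.
Held over from the previous chord and resolving down by step — a suspension.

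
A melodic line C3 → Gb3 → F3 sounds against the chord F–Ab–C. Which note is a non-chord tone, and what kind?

The harmony at that moment is F minor triad (F, Ab, C); Gb3 is not a chord tone.
It is approached by leap up from C3 and left by step down to F3.
Leap in, step out — an appoggiatura.

Gb3 is an appoggiatura.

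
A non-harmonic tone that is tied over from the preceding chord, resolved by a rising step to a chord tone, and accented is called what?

Retardation.

Approach: by preparation — the pitch is first a chord tone, then held (tied or repeated) while the harmony changes under it. Departure: up by step. Metric position: strong.
A prepared dissonance that resolves upward by step — a retardation. (The same figure resolving downward would be a suspension.)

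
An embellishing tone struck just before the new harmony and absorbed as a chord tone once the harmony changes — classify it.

Approach: ahead of the chord change (typically by step), so it is dissonant against the current harmony. Departure: none — the same pitch is restated or held and is a chord tone of the new harmony.
Dissonant first, consonant once the harmony catches up: the note simply arrives early — an anticipation. (The reverse timing, consonant first and dissonant after the change, would be a suspension or retardation.)

Anticipation.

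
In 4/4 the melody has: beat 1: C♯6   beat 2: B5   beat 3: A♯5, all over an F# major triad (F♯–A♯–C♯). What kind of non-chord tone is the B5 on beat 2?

The harmony at that moment is F♯ major triad (F♯, A♯, C♯); B5 is not a chord tone.
It is approached by step down from C♯6 and left by step down to A♯5.
Step in, step out in the same direction — a passing tone.

Passing tone.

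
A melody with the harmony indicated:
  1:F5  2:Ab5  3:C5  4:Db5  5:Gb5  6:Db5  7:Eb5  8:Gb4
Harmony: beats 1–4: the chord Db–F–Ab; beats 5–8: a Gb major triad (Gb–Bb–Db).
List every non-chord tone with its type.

C5 (beat 3) — appoggiatura; Eb5 (beat 7) — escape tone.

The harmony at that moment is Db major triad (Db, F, Ab); C5 is not a chord tone.
It is approached by leap down from Ab5 and left by step up to Db5.
Leap in, step out — an appoggiatura.
The harmony at that moment is Gb major triad (Gb, Bb, Db); Eb5 is not a chord tone.
It is approached by step up from Db5 and left by leap down to Gb4.
Step in, leap out — an escape tone.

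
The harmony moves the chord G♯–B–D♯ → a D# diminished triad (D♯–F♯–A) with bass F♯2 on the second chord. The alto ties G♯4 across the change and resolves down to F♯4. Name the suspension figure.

At the second chord the bass is F♯2. The suspended G♯4 lies a ninth above the bass; after resolving down by step to F♯4, the interval above the bass becomes an octave.
Suspension figures are named by those two intervals: 9–8.

9–8 suspension.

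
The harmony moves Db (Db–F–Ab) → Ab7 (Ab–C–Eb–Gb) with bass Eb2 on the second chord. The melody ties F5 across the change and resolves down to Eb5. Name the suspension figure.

At the second chord the bass is Eb2. The suspended F5 lies a ninth above the bass; after resolving down by step to Eb5, the interval above the bass becomes an octave.
Suspension figures are named by those two intervals: 9–8.

9–8 suspension.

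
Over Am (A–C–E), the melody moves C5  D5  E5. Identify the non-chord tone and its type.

D5 is a passing tone.

The harmony at that moment is A minor triad (A, C, E); D5 is not a chord tone.
It is approached by step up from C5 and left by step up to E5.
Step in, step out in the same direction — a passing tone.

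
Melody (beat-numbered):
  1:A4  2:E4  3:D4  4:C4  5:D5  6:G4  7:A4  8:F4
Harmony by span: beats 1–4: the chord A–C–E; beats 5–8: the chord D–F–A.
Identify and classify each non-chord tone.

D4 (beat 3) — passing tone; G4 (beat 6) — appoggiatura.

The harmony at that moment is A minor triad (A, C, E); D4 is not a chord tone.
It is approached by step down from E4 and left by step down to C4.
Step in, step out in the same direction — a passing tone.
The harmony at that moment is D minor triad (D, F, A); G4 is not a chord tone.
It is approached by leap down from D5 and left by step up to A4.
Leap in, step out — an appoggiatura.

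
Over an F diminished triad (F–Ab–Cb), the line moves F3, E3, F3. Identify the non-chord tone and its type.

E3 is a neighbor tone.

The harmony at that moment is F diminished triad (F, Ab, Cb); E3 is not a chord tone.
It is approached by step down from F3 and left by step up to F3.
Step away and step back to the same note — a neighbor tone (lower neighbor).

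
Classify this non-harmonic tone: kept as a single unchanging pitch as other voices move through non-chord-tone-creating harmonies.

Approach: none. Departure: none — a single pitch is sustained while the chords change around it, passing through harmonies that do not contain it.
No melodic motion at all; the dissonance is created entirely by the moving harmonies against the stationary note — a pedal tone (pedal point).

Pedal tone.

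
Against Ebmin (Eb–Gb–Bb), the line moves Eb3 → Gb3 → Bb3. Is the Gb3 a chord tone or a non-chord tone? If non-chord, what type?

Chord tone (the third of Eb minor triad).

Eb minor triad contains Eb, Gb, Bb; Gb is the third, so it is a chord tone.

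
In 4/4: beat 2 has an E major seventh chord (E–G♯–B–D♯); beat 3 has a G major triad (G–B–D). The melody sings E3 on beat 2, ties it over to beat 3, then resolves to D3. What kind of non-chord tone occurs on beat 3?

The harmony at that moment is G major triad (G, B, D); E3 is not a chord tone.
It is held over (the same pitch as the preceding E3) and left by step down to D3.
Held over from the previous chord and resolving down by step — a suspension.

Suspension.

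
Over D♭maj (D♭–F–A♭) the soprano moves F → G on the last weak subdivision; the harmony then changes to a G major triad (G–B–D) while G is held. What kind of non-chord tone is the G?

The harmony at that moment is D♭ major triad (D♭, F, A♭); G is not a chord tone.
It is approached by step up from F and then sustained as the same pitch into the next harmony.
Arriving early and becoming a chord tone when the harmony changes — an anticipation.

G is an anticipation.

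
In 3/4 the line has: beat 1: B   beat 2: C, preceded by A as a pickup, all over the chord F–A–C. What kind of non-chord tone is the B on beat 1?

The harmony at that moment is F major triad (F, A, C); B is not a chord tone.
It is approached by step up from A and left by step up to C.
Step in, step out in the same direction — a passing tone.

Passing tone.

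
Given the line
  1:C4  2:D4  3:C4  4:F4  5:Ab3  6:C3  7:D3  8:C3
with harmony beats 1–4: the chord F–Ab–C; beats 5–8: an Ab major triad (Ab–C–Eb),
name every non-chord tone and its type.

D4 (beat 2) — neighbor tone; D3 (beat 7) — neighbor tone.

The harmony at that moment is F minor triad (F, Ab, C); D4 is not a chord tone.
It is approached by step up from C4 and left by step down to C4.
Step away and step back to the same note — a neighbor tone (upper neighbor).
The harmony at that moment is Ab major triad (Ab, C, Eb); D3 is not a chord tone.
It is approached by step up from C3 and left by step down to C3.
Step away and step back to the same note — a neighbor tone (upper neighbor).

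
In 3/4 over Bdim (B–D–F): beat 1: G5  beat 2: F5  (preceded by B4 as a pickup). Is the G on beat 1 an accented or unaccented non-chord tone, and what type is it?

Accented appoggiatura.

The harmony at that moment is B diminished triad (B, D, F); G5 is not a chord tone.
It is approached by leap up from B4 and left by step down to F5.
Leap in, step out — an appoggiatura.
It falls on the downbeat, so it is accented.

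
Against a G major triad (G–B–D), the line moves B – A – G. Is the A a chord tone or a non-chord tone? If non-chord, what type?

The harmony at that moment is G major triad (G, B, D); A is not a chord tone.
It is approached by step down from B and left by step down to G.
Step in, step out in the same direction — a passing tone.

Non-chord tone — a passing tone.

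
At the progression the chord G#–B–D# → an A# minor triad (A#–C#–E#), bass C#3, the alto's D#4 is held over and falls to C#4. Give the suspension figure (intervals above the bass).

At the second chord the bass is C#3. The suspended D#4 lies a ninth above the bass; after resolving down by step to C#4, the interval above the bass becomes an octave.
Suspension figures are named by those two intervals: 9–8.

9–8 suspension.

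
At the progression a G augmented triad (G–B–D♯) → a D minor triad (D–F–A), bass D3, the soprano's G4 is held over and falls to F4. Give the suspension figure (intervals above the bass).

4–3 suspension.

At the second chord the bass is D3. The suspended G4 lies a fourth above the bass; after resolving down by step to F4, the interval above the bass becomes a third.
Suspension figures are named by those two intervals: 4–3.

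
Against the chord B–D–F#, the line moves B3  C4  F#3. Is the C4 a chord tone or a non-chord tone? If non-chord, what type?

Non-chord tone — an escape tone.

The harmony at that moment is B minor triad (B, D, F#); C4 is not a chord tone.
It is approached by step up from B3 and left by leap down to F#3.
Step in, leap out — an escape tone.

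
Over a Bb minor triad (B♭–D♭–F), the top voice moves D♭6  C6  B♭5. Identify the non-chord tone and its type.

C6 is a passing tone.

The harmony at that moment is B♭ minor triad (B♭, D♭, F); C6 is not a chord tone.
It is approached by step down from D♭6 and left by step down to B♭5.
Step in, step out in the same direction — a passing tone.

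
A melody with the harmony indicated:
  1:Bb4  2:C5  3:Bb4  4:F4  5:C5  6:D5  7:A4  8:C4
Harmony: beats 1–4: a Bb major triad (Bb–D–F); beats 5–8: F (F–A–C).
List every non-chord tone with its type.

The harmony at that moment is Bb major triad (Bb, D, F); C5 is not a chord tone.
It is approached by step up from Bb4 and left by step down to Bb4.
Step away and step back to the same note — a neighbor tone (upper neighbor).
The harmony at that moment is F major triad (F, A, C); D5 is not a chord tone.
It is approached by step up from C5 and left by leap down to A4.
Step in, leap out — an escape tone.

C5 (beat 2) — neighbor tone; D5 (beat 6) — escape tone.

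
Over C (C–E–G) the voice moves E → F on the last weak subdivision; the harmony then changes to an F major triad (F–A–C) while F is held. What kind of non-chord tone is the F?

F is an anticipation.

The harmony at that moment is C major triad (C, E, G); F is not a chord tone.
It is approached by step up from E and then sustained as the same pitch into the next harmony.
Arriving early and becoming a chord tone when the harmony changes — an anticipation.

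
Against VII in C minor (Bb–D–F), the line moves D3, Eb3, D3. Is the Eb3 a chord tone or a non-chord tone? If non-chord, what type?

The harmony at that moment is Bb major triad (Bb, D, F); Eb3 is not a chord tone.
It is approached by step up from D3 and left by step down to D3.
Step away and step back to the same note — a neighbor tone (upper neighbor).

Non-chord tone — a neighbor tone.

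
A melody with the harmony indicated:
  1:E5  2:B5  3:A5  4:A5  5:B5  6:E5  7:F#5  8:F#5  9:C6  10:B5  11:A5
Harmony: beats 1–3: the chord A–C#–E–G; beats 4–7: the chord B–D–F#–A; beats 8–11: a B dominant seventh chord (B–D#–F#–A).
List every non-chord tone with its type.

B5 (beat 2) — appoggiatura; E5 (beat 6) — appoggiatura; C6 (beat 9) — appoggiatura.

The harmony at that moment is A dominant seventh chord (A, C#, E, G); B5 is not a chord tone.
It is approached by leap up from E5 and left by step down to A5.
Leap in, step out — an appoggiatura.
The harmony at that moment is B minor seventh chord (B, D, F#, A); E5 is not a chord tone.
It is approached by leap down from B5 and left by step up to F#5.
Leap in, step out — an appoggiatura.
The harmony at that moment is B dominant seventh chord (B, D#, F#, A); C6 is not a chord tone.
It is approached by leap up from F#5 and left by step down to B5.
Leap in, step out — an appoggiatura.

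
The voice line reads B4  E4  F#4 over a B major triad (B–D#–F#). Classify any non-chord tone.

E4 is an appoggiatura.

The harmony at that moment is B major triad (B, D#, F#); E4 is not a chord tone.
It is approached by leap down from B4 and left by step up to F#4.
Leap in, step out — an appoggiatura.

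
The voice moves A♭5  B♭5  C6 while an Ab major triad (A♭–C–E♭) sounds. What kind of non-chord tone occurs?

The harmony at that moment is A♭ major triad (A♭, C, E♭); B♭5 is not a chord tone.
It is approached by step up from A♭5 and left by step up to C6.
Step in, step out in the same direction — a passing tone.

B♭5 is a passing tone.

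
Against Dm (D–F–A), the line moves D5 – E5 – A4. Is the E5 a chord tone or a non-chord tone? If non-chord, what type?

The harmony at that moment is D minor triad (D, F, A); E5 is not a chord tone.
It is approached by step up from D5 and left by leap down to A4.
Step in, leap out — an escape tone.

Non-chord tone — an escape tone.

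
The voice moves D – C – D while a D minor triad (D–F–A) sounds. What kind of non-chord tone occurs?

C is a neighbor tone.

The harmony at that moment is D minor triad (D, F, A); C is not a chord tone.
It is approached by step down from D and left by step up to D.
Step away and step back to the same note — a neighbor tone (lower neighbor).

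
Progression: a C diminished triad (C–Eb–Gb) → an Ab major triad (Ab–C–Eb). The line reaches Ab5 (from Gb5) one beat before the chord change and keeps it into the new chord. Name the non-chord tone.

Ab5 is an anticipation.

The harmony at that moment is C diminished triad (C, Eb, Gb); Ab5 is not a chord tone.
It is approached by step up from Gb5 and then sustained as the same pitch into the next harmony.
Arriving early and becoming a chord tone when the harmony changes — an anticipation.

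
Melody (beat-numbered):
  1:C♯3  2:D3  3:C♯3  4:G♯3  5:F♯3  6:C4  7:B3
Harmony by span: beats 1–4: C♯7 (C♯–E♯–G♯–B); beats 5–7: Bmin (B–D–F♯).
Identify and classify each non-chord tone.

The harmony at that moment is C♯ dominant seventh chord (C♯, E♯, G♯, B); D3 is not a chord tone.
It is approached by step up from C♯3 and left by step down to C♯3.
Step away and step back to the same note — a neighbor tone (upper neighbor).
The harmony at that moment is B minor triad (B, D, F♯); C4 is not a chord tone.
It is approached by leap up from F♯3 and left by step down to B3.
Leap in, step out — an appoggiatura.

D3 (beat 2) — neighbor tone; C4 (beat 6) — appoggiatura.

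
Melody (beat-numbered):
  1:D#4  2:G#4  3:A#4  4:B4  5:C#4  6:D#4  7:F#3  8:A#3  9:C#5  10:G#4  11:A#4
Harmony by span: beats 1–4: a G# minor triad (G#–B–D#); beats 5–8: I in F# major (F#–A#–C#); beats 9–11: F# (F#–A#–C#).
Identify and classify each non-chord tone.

The harmony at that moment is G# minor triad (G#, B, D#); A#4 is not a chord tone.
It is approached by step up from G#4 and left by step up to B4.
Step in, step out in the same direction — a passing tone.
The harmony at that moment is F# major triad (F#, A#, C#); D#4 is not a chord tone.
It is approached by step up from C#4 and left by leap down to F#3.
Step in, leap out — an escape tone.
The harmony at that moment is F# major triad (F#, A#, C#); G#4 is not a chord tone.
It is approached by leap down from C#5 and left by step up to A#4.
Leap in, step out — an appoggiatura.

A#4 (beat 3) — passing tone; D#4 (beat 6) — escape tone; G#4 (beat 10) — appoggiatura.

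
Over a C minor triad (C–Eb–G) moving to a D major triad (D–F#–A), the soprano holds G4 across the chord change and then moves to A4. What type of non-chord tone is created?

G4 is a retardation.

The harmony at that moment is D major triad (D, F#, A); G4 is not a chord tone.
It is held over (the same pitch as the preceding G4) and left by step up to A4.
Held over from the previous chord and resolving up by step — a retardation.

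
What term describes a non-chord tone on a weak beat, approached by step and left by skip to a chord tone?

Escape tone.

Approach: by step. Departure: by leap. Metric position: weak.
Step in, leap out, from a weak position — an escape tone (échappée). (It is the mirror image of the appoggiatura, which leaps in and steps out on a strong beat.)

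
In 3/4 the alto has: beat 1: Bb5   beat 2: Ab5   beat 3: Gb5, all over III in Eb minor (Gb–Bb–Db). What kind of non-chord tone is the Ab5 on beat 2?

The harmony at that moment is Gb major triad (Gb, Bb, Db); Ab5 is not a chord tone.
It is approached by step down from Bb5 and left by step down to Gb5.
Step in, step out in the same direction — a passing tone.

Passing tone.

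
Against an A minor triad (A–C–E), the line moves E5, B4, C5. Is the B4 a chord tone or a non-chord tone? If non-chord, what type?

Non-chord tone — an appoggiatura.

The harmony at that moment is A minor triad (A, C, E); B4 is not a chord tone.
It is approached by leap down from E5 and left by step up to C5.
Leap in, step out — an appoggiatura.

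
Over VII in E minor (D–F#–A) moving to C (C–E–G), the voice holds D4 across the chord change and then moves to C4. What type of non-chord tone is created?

D4 is a suspension.

The harmony at that moment is C major triad (C, E, G); D4 is not a chord tone.
It is held over (the same pitch as the preceding D4) and left by step down to C4.
Held over from the previous chord and resolving down by step — a suspension.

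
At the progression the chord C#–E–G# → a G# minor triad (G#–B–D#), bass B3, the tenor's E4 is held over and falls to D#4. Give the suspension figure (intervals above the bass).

4–3 suspension.

At the second chord the bass is B3. The suspended E4 lies a fourth above the bass; after resolving down by step to D#4, the interval above the bass becomes a third.
Suspension figures are named by those two intervals: 4–3.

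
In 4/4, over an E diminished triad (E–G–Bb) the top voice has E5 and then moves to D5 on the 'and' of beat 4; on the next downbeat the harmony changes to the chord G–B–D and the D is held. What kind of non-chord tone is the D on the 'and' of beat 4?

Anticipation.

The harmony at that moment is E diminished triad (E, G, Bb); D5 is not a chord tone.
It is approached by step down from E5 and then sustained as the same pitch into the next harmony.
Arriving early and becoming a chord tone when the harmony changes — an anticipation.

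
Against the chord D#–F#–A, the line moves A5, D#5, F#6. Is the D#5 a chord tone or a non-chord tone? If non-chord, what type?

D# diminished triad contains D#, F#, A; D# is the root, so it is a chord tone.

Chord tone (the root of D# diminished triad).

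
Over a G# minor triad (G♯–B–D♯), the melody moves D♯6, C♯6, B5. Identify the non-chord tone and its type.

C♯6 is a passing tone.

The harmony at that moment is G♯ minor triad (G♯, B, D♯); C♯6 is not a chord tone.
It is approached by step down from D♯6 and left by step down to B5.
Step in, step out in the same direction — a passing tone.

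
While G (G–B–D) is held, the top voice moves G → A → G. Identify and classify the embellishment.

The harmony at that moment is G major triad (G, B, D); A is not a chord tone.
It is approached by step up from G and left by step down to G.
Step away and step back to the same note — a neighbor tone (upper neighbor).

A is a neighbor tone.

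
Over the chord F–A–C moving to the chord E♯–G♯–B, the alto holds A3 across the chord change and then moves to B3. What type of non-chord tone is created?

A3 is a retardation.

The harmony at that moment is E♯ diminished triad (E♯, G♯, B); A3 is not a chord tone.
It is held over (the same pitch as the preceding A3) and left by step up to B3.
Held over from the previous chord and resolving up by step — a retardation.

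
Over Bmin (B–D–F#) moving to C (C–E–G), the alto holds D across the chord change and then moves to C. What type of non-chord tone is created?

The harmony at that moment is C major triad (C, E, G); D is not a chord tone.
It is held over (the same pitch as the preceding D) and left by step down to C.
Held over from the previous chord and resolving down by step — a suspension.

D is a suspension.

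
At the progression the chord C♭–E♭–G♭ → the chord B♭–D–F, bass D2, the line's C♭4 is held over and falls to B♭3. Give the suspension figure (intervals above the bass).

7–6 suspension.

At the second chord the bass is D2. The suspended C♭4 lies a seventh above the bass; after resolving down by step to B♭3, the interval above the bass becomes a sixth.
Suspension figures are named by those two intervals: 7–6.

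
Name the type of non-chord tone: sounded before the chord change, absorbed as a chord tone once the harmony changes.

Approach: ahead of the chord change (typically by step), so it is dissonant against the current harmony. Departure: none — the same pitch is restated or held and is a chord tone of the new harmony.
Dissonant first, consonant once the harmony catches up: the note simply arrives early — an anticipation. (The reverse timing, consonant first and dissonant after the change, would be a suspension or retardation.)

Anticipation.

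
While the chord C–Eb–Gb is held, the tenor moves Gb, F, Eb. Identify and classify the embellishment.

The harmony at that moment is C diminished triad (C, Eb, Gb); F is not a chord tone.
It is approached by step down from Gb and left by step down to Eb.
Step in, step out in the same direction — a passing tone.

F is a passing tone.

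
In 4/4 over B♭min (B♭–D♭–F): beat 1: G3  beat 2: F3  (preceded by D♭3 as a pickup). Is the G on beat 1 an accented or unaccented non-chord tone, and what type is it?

The harmony at that moment is B♭ minor triad (B♭, D♭, F); G3 is not a chord tone.
It is approached by leap up from D♭3 and left by step down to F3.
Leap in, step out — an appoggiatura.
It falls on the downbeat, so it is accented.

Accented appoggiatura.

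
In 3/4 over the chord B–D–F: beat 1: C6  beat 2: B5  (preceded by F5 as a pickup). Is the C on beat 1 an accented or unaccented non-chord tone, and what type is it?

The harmony at that moment is B diminished triad (B, D, F); C6 is not a chord tone.
It is approached by leap up from F5 and left by step down to B5.
Leap in, step out — an appoggiatura.
It falls on the downbeat, so it is accented.

Accented appoggiatura.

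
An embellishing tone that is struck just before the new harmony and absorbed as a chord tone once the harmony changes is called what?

Anticipation.

Approach: ahead of the chord change (typically by step), so it is dissonant against the current harmony. Departure: none — the same pitch is restated or held and is a chord tone of the new harmony.
Dissonant first, consonant once the harmony catches up: the note simply arrives early — an anticipation. (The reverse timing, consonant first and dissonant after the change, would be a suspension or retardation.)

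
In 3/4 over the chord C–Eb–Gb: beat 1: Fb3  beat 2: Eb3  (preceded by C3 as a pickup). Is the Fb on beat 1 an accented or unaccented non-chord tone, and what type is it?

The harmony at that moment is C diminished triad (C, Eb, Gb); Fb3 is not a chord tone.
It is approached by leap up from C3 and left by step down to Eb3.
Leap in, step out — an appoggiatura.
It falls on the downbeat, so it is accented.

Accented appoggiatura.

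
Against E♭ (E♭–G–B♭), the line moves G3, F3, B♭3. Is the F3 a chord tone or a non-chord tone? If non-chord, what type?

Non-chord tone — an escape tone.

The harmony at that moment is E♭ major triad (E♭, G, B♭); F3 is not a chord tone.
It is approached by step down from G3 and left by leap up to B♭3.
Step in, leap out — an escape tone.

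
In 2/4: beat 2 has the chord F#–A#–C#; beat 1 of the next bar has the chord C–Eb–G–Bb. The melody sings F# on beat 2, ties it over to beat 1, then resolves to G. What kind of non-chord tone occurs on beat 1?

Retardation.

The harmony at that moment is C minor seventh chord (C, Eb, G, Bb); F# is not a chord tone.
It is held over (the same pitch as the preceding F#) and left by step up to G.
Held over from the previous chord and resolving up by step — a retardation.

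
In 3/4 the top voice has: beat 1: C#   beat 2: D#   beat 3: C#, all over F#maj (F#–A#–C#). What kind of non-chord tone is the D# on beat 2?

Upper neighbor tone.

The harmony at that moment is F# major triad (F#, A#, C#); D# is not a chord tone.
It is approached by step up from C# and left by step down to C#.
Step away and step back to the same note — a neighbor tone (upper neighbor).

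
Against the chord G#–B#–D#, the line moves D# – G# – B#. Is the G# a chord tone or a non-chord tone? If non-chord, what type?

G# major triad contains G#, B#, D#; G# is the root, so it is a chord tone.

Chord tone (the root of G# major triad).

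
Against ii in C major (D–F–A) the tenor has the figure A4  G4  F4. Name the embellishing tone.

The harmony at that moment is D minor triad (D, F, A); G4 is not a chord tone.
It is approached by step down from A4 and left by step down to F4.
Step in, step out in the same direction — a passing tone.

G4 is a passing tone.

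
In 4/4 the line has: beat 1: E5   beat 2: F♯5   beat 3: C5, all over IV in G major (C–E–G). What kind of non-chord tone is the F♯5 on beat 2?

The harmony at that moment is C major triad (C, E, G); F♯5 is not a chord tone.
It is approached by step up from E5 and left by leap down to C5.
Step in, leap out, on a weak beat — an escape tone.

Escape tone.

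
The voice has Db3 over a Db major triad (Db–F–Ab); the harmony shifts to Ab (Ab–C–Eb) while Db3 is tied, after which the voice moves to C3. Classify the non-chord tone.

The harmony at that moment is Ab major triad (Ab, C, Eb); Db3 is not a chord tone.
It is held over (the same pitch as the preceding Db3) and left by step down to C3.
Held over from the previous chord and resolving down by step — a suspension.

Db3 is a suspension.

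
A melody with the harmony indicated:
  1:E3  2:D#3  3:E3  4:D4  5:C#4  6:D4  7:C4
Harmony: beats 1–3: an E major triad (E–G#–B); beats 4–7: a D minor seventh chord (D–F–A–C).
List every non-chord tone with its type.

D#3 (beat 2) — neighbor tone; C#4 (beat 5) — neighbor tone.

The harmony at that moment is E major triad (E, G#, B); D#3 is not a chord tone.
It is approached by step down from E3 and left by step up to E3.
Step away and step back to the same note — a neighbor tone (lower neighbor).
The harmony at that moment is D minor seventh chord (D, F, A, C); C#4 is not a chord tone.
It is approached by step down from D4 and left by step up to D4.
Step away and step back to the same note — a neighbor tone (lower neighbor).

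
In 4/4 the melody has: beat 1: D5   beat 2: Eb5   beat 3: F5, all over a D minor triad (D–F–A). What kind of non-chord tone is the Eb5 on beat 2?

Passing tone.

The harmony at that moment is D minor triad (D, F, A); Eb5 is not a chord tone.
It is approached by step up from D5 and left by step up to F5.
Step in, step out in the same direction — a passing tone.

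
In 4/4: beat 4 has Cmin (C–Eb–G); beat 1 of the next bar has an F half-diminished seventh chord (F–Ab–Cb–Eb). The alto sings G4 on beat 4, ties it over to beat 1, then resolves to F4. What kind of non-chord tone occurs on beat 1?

Suspension.

The harmony at that moment is F half-diminished seventh chord (F, Ab, Cb, Eb); G4 is not a chord tone.
It is held over (the same pitch as the preceding G4) and left by step down to F4.
Held over from the previous chord and resolving down by step — a suspension.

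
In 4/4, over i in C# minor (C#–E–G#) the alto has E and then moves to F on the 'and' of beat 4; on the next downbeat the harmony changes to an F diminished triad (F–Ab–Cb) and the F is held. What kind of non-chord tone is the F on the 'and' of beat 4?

Anticipation.

The harmony at that moment is C# minor triad (C#, E, G#); F is not a chord tone.
It is approached by step up from E and then sustained as the same pitch into the next harmony.
Arriving early and becoming a chord tone when the harmony changes — an anticipation.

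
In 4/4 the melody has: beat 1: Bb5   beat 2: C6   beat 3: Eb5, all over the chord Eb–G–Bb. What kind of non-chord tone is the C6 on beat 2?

Escape tone.

The harmony at that moment is Eb major triad (Eb, G, Bb); C6 is not a chord tone.
It is approached by step up from Bb5 and left by leap down to Eb5.
Step in, leap out, on a weak beat — an escape tone.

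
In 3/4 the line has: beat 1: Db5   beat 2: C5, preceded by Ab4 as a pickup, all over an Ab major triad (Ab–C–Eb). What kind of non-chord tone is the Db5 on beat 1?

The harmony at that moment is Ab major triad (Ab, C, Eb); Db5 is not a chord tone.
It is approached by leap up from Ab4 and left by step down to C5.
Leap in, step out, metrically accented — an appoggiatura.

Appoggiatura.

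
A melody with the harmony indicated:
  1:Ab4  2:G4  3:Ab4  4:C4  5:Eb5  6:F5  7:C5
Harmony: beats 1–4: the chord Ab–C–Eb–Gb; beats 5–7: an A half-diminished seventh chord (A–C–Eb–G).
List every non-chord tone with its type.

G4 (beat 2) — neighbor tone; F5 (beat 6) — escape tone.

The harmony at that moment is Ab dominant seventh chord (Ab, C, Eb, Gb); G4 is not a chord tone.
It is approached by step down from Ab4 and left by step up to Ab4.
Step away and step back to the same note — a neighbor tone (lower neighbor).
The harmony at that moment is A half-diminished seventh chord (A, C, Eb, G); F5 is not a chord tone.
It is approached by step up from Eb5 and left by leap down to C5.
Step in, leap out — an escape tone.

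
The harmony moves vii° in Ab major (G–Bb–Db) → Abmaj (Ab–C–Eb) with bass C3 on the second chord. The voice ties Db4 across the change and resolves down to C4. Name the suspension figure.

9–8 suspension.

At the second chord the bass is C3. The suspended Db4 lies a ninth above the bass; after resolving down by step to C4, the interval above the bass becomes an octave.
Suspension figures are named by those two intervals: 9–8.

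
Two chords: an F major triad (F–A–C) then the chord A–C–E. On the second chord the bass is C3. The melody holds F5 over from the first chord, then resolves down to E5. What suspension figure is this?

4–3 suspension.

At the second chord the bass is C3. The suspended F5 lies a fourth above the bass; after resolving down by step to E5, the interval above the bass becomes a third.
Suspension figures are named by those two intervals: 4–3.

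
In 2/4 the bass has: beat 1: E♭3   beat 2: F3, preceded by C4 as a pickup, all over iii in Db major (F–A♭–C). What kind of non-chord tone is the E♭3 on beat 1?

The harmony at that moment is F minor triad (F, A♭, C); E♭3 is not a chord tone.
It is approached by leap down from C4 and left by step up to F3.
Leap in, step out, metrically accented — an appoggiatura.

Appoggiatura.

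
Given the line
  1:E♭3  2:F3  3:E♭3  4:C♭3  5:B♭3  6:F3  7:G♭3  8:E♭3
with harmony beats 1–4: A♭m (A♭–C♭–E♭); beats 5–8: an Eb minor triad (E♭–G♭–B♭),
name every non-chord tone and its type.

F3 (beat 2) — neighbor tone; F3 (beat 6) — appoggiatura.

The harmony at that moment is A♭ minor triad (A♭, C♭, E♭); F3 is not a chord tone.
It is approached by step up from E♭3 and left by step down to E♭3.
Step away and step back to the same note — a neighbor tone (upper neighbor).
The harmony at that moment is E♭ minor triad (E♭, G♭, B♭); F3 is not a chord tone.
It is approached by leap down from B♭3 and left by step up to G♭3.
Leap in, step out — an appoggiatura.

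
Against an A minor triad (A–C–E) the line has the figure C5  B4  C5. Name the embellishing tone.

B4 is a neighbor tone.

The harmony at that moment is A minor triad (A, C, E); B4 is not a chord tone.
It is approached by step down from C5 and left by step up to C5.
Step away and step back to the same note — a neighbor tone (lower neighbor).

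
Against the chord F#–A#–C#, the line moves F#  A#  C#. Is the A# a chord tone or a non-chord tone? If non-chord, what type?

Chord tone (the third of F# major triad).

F# major triad contains F#, A#, C#; A# is the third, so it is a chord tone.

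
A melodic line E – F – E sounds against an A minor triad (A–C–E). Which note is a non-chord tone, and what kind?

F is a neighbor tone.

The harmony at that moment is A minor triad (A, C, E); F is not a chord tone.
It is approached by step up from E and left by step down to E.
Step away and step back to the same note — a neighbor tone (upper neighbor).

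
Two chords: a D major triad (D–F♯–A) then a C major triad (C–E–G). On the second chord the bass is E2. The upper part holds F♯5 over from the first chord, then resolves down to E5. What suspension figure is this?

9–8 suspension.

At the second chord the bass is E2. The suspended F♯5 lies a ninth above the bass; after resolving down by step to E5, the interval above the bass becomes an octave.
Suspension figures are named by those two intervals: 9–8.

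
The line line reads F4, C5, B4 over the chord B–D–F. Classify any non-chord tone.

The harmony at that moment is B diminished triad (B, D, F); C5 is not a chord tone.
It is approached by leap up from F4 and left by step down to B4.
Leap in, step out — an appoggiatura.

C5 is an appoggiatura.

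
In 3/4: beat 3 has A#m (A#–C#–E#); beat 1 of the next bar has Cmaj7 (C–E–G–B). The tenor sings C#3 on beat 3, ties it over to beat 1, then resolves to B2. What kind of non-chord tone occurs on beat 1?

The harmony at that moment is C major seventh chord (C, E, G, B); C#3 is not a chord tone.
It is held over (the same pitch as the preceding C#3) and left by step down to B2.
Held over from the previous chord and resolving down by step — a suspension.

Suspension.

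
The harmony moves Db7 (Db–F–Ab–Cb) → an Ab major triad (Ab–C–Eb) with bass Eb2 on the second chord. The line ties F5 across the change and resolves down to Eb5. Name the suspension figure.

At the second chord the bass is Eb2. The suspended F5 lies a ninth above the bass; after resolving down by step to Eb5, the interval above the bass becomes an octave.
Suspension figures are named by those two intervals: 9–8.

9–8 suspension.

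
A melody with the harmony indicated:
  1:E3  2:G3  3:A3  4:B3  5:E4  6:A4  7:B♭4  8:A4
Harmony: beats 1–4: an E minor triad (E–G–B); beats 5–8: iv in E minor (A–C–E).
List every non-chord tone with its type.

A3 (beat 3) — passing tone; B♭4 (beat 7) — neighbor tone.

The harmony at that moment is E minor triad (E, G, B); A3 is not a chord tone.
It is approached by step up from G3 and left by step up to B3.
Step in, step out in the same direction — a passing tone.
The harmony at that moment is A minor triad (A, C, E); B♭4 is not a chord tone.
It is approached by step up from A4 and left by step down to A4.
Step away and step back to the same note — a neighbor tone (upper neighbor).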